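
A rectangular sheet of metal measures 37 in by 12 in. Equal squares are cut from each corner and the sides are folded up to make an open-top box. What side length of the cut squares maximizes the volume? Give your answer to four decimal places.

2.7174

With cut size x, the volume is V(x) = x(37 − 2x)(12 − 2x) for 0 < x < 6.
V'(x) = 12x^2 − 196x + 444. Setting V'(x) = 0 gives x ≈ 2.7174 (the root in (0, 6)).
V''(x) = 24x − 196 is negative there, so this is the maximum; V ≈ 563.1318.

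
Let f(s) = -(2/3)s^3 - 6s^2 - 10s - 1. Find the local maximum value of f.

11/3

f'(s) = -2s^2 - 12s - 10. Setting f'(s) = 0 gives s ∈ {-5, -1}.
Second-derivative test with f''(s) = -4s - 12: f''(-5) = 8 > 0 ⇒ local minimum; f''(-1) = -8 < 0 ⇒ local maximum.
Thus f has its local maximum at s = -1, with value 11/3.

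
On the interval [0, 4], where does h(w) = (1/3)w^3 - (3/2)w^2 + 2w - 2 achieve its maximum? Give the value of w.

4

h'(w) = w^2 - 3w + 2, which vanishes at w = 1 and w = 2.
Evaluating at the critical points and endpoints: h(0) = -2; h(1) = -7/6; h(2) = -4/3; h(4) = 10/3.
So the maximum is h(4) = 10/3.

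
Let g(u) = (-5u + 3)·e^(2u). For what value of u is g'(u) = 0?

By the product rule, g'(u) = (-10u + 1)·e^(2u). Since e^(2u) > 0, the only critical point is u = 1/10.
g''(1/10) has the same sign as -10 < 0, so this is a local maximum.
g(1/10) = (5/2)·e^(1/5) ≈ 3.0535.

1/10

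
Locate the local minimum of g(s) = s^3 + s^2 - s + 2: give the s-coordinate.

1/3

g'(s) = 3s^2 + 2s - 1 = 0 at s = -1, 1/3.
Second-derivative test with g''(s) = 6s + 2: g''(-1) = -4 < 0 ⇒ local maximum; g''(1/3) = 4 > 0 ⇒ local minimum.
So the local minimum value is g(1/3) = 49/27.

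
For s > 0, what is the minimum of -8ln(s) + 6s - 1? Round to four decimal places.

4.6985

P'(s) = -8/s + 6 = 0 gives s = 4/3.
P''(s) = 8/s², which is positive for s > 0, so this is a local minimum.
P(4/3) = -8·ln(4/3) + 8 - 1 ≈ 4.6985.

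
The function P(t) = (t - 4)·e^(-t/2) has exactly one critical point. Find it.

By the product rule, P'(t) = (-(1/2)t + 3)·e^(-t/2). Since e^(-t/2) > 0, the only critical point is t = 6.
P''(6) has the same sign as -1/2 < 0, so this is a local maximum.
P(6) = (2)·e^(-3) ≈ 0.0996.

6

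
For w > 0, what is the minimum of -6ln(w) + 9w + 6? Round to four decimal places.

g'(w) = -6/w + 9 = 0 gives w = 2/3.
g''(w) = 6/w², which is positive for w > 0, so this is a local minimum.
g(2/3) = -6·ln(2/3) + 6 + 6 ≈ 14.4328.

14.4328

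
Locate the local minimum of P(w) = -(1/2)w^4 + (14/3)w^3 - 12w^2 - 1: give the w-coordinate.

3

P'(w) = -2w^3 + 14w^2 - 24w. Setting P'(w) = 0 gives w ∈ {0, 3, 4}.
Second-derivative test with P''(w) = -6w^2 + 28w - 24: P''(0) = -24 < 0 ⇒ local maximum; P''(3) = 6 > 0 ⇒ local minimum; P''(4) = -8 < 0 ⇒ local maximum.
So the local minimum value is P(3) = -47/2.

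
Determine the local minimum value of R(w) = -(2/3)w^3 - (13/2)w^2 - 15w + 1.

-19/6

Critical points: R'(w) = -2w^2 - 13w - 15 vanishes at w = -5, -3/2.
Since R''(w) = -4w - 13, we get R''(-5) = 7 > 0 ⇒ local minimum; R''(-3/2) = -7 < 0 ⇒ local maximum.
Thus R has its local minimum at w = -5, with value -19/6.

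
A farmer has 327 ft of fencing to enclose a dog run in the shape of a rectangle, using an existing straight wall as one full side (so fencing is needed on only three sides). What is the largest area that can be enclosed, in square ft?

106929/8

Let the sides perpendicular to the wall have length x and the parallel side y, so 2x + y = 327 and the area is A = xy = x(327 − 2x).
A'(x) = 327 − 4x = 0 gives x = 327/4, and A''(x) = −4 < 0 confirms a maximum.
Then y = 327 − 2·327/4 = 327/2 and A = 106929/8.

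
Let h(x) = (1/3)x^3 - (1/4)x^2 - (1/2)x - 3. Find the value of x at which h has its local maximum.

-1/2

h'(x) = x^2 - (1/2)x - 1/2 = 0 at x = -1/2, 1.
h''(x) = 2x - 1/2. h''(-1/2) = -3/2 < 0 ⇒ local maximum; h''(1) = 3/2 > 0 ⇒ local minimum.
Thus h has its local maximum at x = -1/2, with value -137/48.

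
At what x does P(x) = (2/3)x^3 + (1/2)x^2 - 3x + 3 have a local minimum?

Critical points: P'(x) = 2x^2 + x - 3 vanishes at x = -3/2, 1.
Since P''(x) = 4x + 1, we get P''(-3/2) = -5 < 0 ⇒ local maximum; P''(1) = 5 > 0 ⇒ local minimum.
So the local minimum value is P(1) = 7/6.

1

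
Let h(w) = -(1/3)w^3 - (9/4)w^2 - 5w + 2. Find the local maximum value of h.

17/3

h'(w) = -w^2 - (9/2)w - 5. Setting h'(w) = 0 gives w ∈ {-5/2, -2}.
Since h''(w) = -2w - 9/2, we get h''(-5/2) = 1/2 > 0 ⇒ local minimum; h''(-2) = -1/2 < 0 ⇒ local maximum.
So the local maximum value is h(-2) = 17/3.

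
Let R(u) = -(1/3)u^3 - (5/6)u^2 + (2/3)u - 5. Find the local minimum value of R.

-7

Critical points: R'(u) = -u^2 - (5/3)u + 2/3 vanishes at u = -2, 1/3.
R''(u) = -2u - 5/3. R''(-2) = 7/3 > 0 ⇒ local minimum; R''(1/3) = -7/3 < 0 ⇒ local maximum.
So the local minimum value is R(-2) = -7.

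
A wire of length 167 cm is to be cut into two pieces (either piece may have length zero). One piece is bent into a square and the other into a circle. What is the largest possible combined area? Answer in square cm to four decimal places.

Let x be the length used for the square. Square side x/4; circle radius (167−x)/(2π).
A(x) = (x/4)² + π·((167−x)/(2π))² = x²/16 + (167−x)²/(4π) for 0 ≤ x ≤ 167. A'(x) = x/8 − (167−x)/(2π) = 0 gives x = 4·167/(π+4) ≈ 93.5366.
A'' > 0, so the interior critical point is a minimum; the maximum is at an endpoint. A(0) = 2219.3361 and A(167) = 1743.0625, so the largest area is 2219.3361.

2219.3361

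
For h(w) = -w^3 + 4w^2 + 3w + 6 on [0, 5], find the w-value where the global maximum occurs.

The derivative is -3w^2 + 8w + 3, whose only zero in [0, 5] is w = 3.
Compare values at every candidate in [0, 5]: h(0) = 6, h(3) = 24, h(5) = -4.
The maximum over the interval is 24, attained at w = 3.

3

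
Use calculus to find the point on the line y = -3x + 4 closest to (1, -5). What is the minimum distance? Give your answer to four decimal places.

1.8974

Minimize D(x)^2 = (x - 1)^2 + (-3x + 9)^2.
d/dx[D^2] = 2(x - 1) + 2·(-3)·(-3x + 9) = 0 ⇒ x = 14/5.
Then y = -22/5 and the distance is √(18/5) ≈ 1.8974.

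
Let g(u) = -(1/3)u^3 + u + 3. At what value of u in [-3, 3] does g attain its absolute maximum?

-3

The derivative is -u^2 + 1, which vanishes at u = -1 and u = 1.
Evaluating at the critical points and endpoints: g(-3) = 9, g(-1) = 7/3, g(1) = 11/3, g(3) = -3.
So the maximum is g(-3) = 9.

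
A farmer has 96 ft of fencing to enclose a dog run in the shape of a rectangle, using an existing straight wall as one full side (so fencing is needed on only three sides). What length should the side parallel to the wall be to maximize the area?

48

Let the sides perpendicular to the wall have length x and the parallel side y, so 2x + y = 96 and the area is A = xy = x(96 − 2x).
A'(x) = 96 − 4x = 0 gives x = 24, and A''(x) = −4 < 0 confirms a maximum.
Then y = 96 − 2·24 = 48 and A = 1152.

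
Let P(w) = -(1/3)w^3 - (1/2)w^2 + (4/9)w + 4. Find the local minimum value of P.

268/81

P'(w) = -w^2 - w + 4/9 = 0 at w = -4/3, 1/3.
Since P''(w) = -2w - 1, we get P''(-4/3) = 5/3 > 0 ⇒ local minimum; P''(1/3) = -5/3 < 0 ⇒ local maximum.
So the local minimum value is P(-4/3) = 268/81.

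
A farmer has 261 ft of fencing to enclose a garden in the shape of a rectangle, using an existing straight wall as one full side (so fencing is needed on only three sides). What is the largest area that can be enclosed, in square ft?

68121/8

Let the sides perpendicular to the wall have length x and the parallel side y, so 2x + y = 261 and the area is A = xy = x(261 − 2x).
A'(x) = 261 − 4x = 0 gives x = 261/4, and A''(x) = −4 < 0 confirms a maximum.
Then y = 261 − 2·261/4 = 261/2 and A = 68121/8.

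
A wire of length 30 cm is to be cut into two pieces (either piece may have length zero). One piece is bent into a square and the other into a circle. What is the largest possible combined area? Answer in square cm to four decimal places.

Let x be the length used for the square. Square side x/4; circle radius (30−x)/(2π).
A(x) = (x/4)² + π·((30−x)/(2π))² = x²/16 + (30−x)²/(4π) for 0 ≤ x ≤ 30. A'(x) = x/8 − (30−x)/(2π) = 0 gives x = 4·30/(π+4) ≈ 16.8030.
A'' > 0, so the interior critical point is a minimum; the maximum is at an endpoint. A(0) = 71.6197 and A(30) = 56.2500, so the largest area is 71.6197.

71.6197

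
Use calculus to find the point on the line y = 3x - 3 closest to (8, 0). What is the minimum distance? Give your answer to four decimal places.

Minimize D(x)^2 = (x - 8)^2 + (3x - 3)^2.
d/dx[D^2] = 2(x - 8) + 2·3·(3x - 3) = 0 ⇒ x = 17/10.
Then y = 21/10 and the distance is √(441/10) ≈ 6.6408.

6.6408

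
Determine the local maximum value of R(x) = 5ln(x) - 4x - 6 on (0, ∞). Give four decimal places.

R'(x) = 5/x − 4 = 0 gives x = 5/4.
R''(x) = -5/x², which is negative for x > 0, so this is a local maximum.
R(5/4) = 5·ln(5/4) - 5 - 6 ≈ -9.8843.

-9.8843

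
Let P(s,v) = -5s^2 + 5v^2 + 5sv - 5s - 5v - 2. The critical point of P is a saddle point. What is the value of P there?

∂P/∂s = -10s + 5v - 5 = 0 and ∂P/∂v = 5s + 10v - 5 = 0, so (s, v) = (-1/5, 3/5).
The Hessian has P_{ss} = -10, P_{vv} = 10, P_{sv} = 5, giving D = -125 < 0, so the point is a saddle point.
P(-1/5, 3/5) = -3.

-3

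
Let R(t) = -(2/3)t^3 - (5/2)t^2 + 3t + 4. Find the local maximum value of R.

115/24

R'(t) = -2t^2 - 5t + 3 = 0 at t = -3, 1/2.
R''(t) = -4t - 5. R''(-3) = 7 > 0 ⇒ local minimum; R''(1/2) = -7 < 0 ⇒ local maximum.
The local maximum is R(1/2) = 115/24.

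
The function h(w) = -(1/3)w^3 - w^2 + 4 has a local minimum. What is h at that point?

h'(w) = -w^2 - 2w. Setting h'(w) = 0 gives w ∈ {-2, 0}.
h''(w) = -2w - 2. h''(-2) = 2 > 0 ⇒ local minimum; h''(0) = -2 < 0 ⇒ local maximum.
The local minimum is h(-2) = 8/3.

8/3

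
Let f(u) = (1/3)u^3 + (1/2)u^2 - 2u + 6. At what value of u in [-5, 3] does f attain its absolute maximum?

Differentiating, f'(u) = u^2 + u - 2; which vanishes at u = -2 and u = 1.
Evaluating at the critical points and endpoints: f(-5) = -79/6,  f(-2) = 28/3,  f(1) = 29/6,  f(3) = 27/2.
The maximum over the interval is 27/2, attained at u = 3.

3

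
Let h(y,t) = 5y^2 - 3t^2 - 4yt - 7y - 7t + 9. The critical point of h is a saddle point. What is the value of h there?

∂h/∂y = 10y - 4t - 7 = 0 and ∂h/∂t = -4y - 6t - 7 = 0, so (y, t) = (7/38, -49/38).
The Hessian has h_{yy} = 10, h_{tt} = -6, h_{yt} = -4, giving D = -76 < 0, so the point is a saddle point.
h(7/38, -49/38) = 489/38.

489/38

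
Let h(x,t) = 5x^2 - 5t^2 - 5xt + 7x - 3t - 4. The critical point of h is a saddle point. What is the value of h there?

-161/25

∂h/∂x = 10x - 5t + 7 = 0 and ∂h/∂t = -5x - 10t - 3 = 0, so (x, t) = (-17/25, 1/25).
The Hessian has h_{xx} = 10, h_{tt} = -10, h_{xt} = -5, giving D = -125 < 0, so the point is a saddle point.
h(-17/25, 1/25) = -161/25.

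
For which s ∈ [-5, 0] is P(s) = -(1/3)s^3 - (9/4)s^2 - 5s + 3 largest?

-5

Differentiating, P'(s) = -s^2 - (9/2)s - 5; which vanishes at s = -5/2 and s = -2.
Evaluating at the critical points and endpoints: P(-5) = 161/12,  P(-5/2) = 319/48,  P(-2) = 20/3,  P(0) = 3.
Hence the absolute maximum is 161/12 at s = -5.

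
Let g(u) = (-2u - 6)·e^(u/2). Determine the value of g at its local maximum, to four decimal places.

0.3283

By the product rule, g'(u) = (-u - 5)·e^(u/2). Since e^(u/2) > 0, the only critical point is u = -5.
g''(-5) has the same sign as -1 < 0, so this is a local maximum.
g(-5) = (4)·e^(-5/2) ≈ 0.3283.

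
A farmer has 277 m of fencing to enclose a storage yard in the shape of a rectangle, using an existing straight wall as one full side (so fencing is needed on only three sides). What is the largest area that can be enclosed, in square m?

76729/8

Let the sides perpendicular to the wall have length x and the parallel side y, so 2x + y = 277 and the area is A = xy = x(277 − 2x).
A'(x) = 277 − 4x = 0 gives x = 277/4, and A''(x) = −4 < 0 confirms a maximum.
Then y = 277 − 2·277/4 = 277/2 and A = 76729/8.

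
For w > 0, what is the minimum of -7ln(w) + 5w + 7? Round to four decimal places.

11.6447

g'(w) = -7/w + 5 = 0 gives w = 7/5.
g''(w) = 7/w², which is positive for w > 0, so this is a local minimum.
g(7/5) = -7·ln(7/5) + 7 + 7 ≈ 11.6447.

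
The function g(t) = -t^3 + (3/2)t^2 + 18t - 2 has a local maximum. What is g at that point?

g'(t) = -3t^2 + 3t + 18 = 0 at t = -2, 3.
Second-derivative test with g''(t) = -6t + 3: g''(-2) = 15 > 0 ⇒ local minimum; g''(3) = -15 < 0 ⇒ local maximum.
So the local maximum value is g(3) = 77/2.

77/2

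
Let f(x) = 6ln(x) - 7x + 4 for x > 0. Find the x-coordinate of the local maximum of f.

6/7

f'(x) = 6/x − 7 = 0 gives x = 6/7.
f''(x) = -6/x², which is negative for x > 0, so this is a local maximum.
f(6/7) = 6·ln(6/7) - 6 + 4 ≈ -2.9249.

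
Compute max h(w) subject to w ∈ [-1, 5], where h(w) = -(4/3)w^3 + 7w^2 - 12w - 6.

The derivative is -4w^2 + 14w - 12, which vanishes at w = 3/2 and w = 2.
Compare values at every candidate in [-1, 5]: h(-1) = 43/3,  h(3/2) = -51/4,  h(2) = -38/3,  h(5) = -173/3.
So the maximum is h(-1) = 43/3.

43/3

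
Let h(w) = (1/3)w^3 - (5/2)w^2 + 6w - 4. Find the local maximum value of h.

h'(w) = w^2 - 5w + 6 = 0 at w = 2, 3.
Second-derivative test with h''(w) = 2w - 5: h''(2) = -1 < 0 ⇒ local maximum; h''(3) = 1 > 0 ⇒ local minimum.
Thus h has its local maximum at w = 2, with value 2/3.

2/3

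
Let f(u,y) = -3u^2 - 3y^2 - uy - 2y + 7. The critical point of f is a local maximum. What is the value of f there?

∂f/∂u = -6u - y = 0 and ∂f/∂y = -u - 6y - 2 = 0, so (u, y) = (2/35, -12/35).
The Hessian has f_{uu} = -6, f_{yy} = -6, f_{uy} = -1, giving D = 35 > 0 with f_{uu} < 0, so the point is a local maximum.
f(2/35, -12/35) = 257/35.

257/35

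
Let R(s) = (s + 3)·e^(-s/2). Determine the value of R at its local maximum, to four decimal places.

3.2974

Differentiating with the product rule gives R'(s) = (-(1/2)s - 1/2)·e^(-s/2). Since e^(-s/2) > 0, the only critical point is s = -1.
R''(-1) has the same sign as -1/2 < 0, so this is a local maximum.
R(-1) = (2)·e^(1/2) ≈ 3.2974.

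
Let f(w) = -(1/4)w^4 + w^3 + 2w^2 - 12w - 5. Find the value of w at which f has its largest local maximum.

-2

f'(w) = -w^3 + 3w^2 + 4w - 12. Setting f'(w) = 0 gives w ∈ {-2, 2, 3}.
Since f''(w) = -3w^2 + 6w + 4, we get f''(-2) = -20 < 0 ⇒ local maximum; f''(2) = 4 > 0 ⇒ local minimum; f''(3) = -5 < 0 ⇒ local maximum.
So the largest local maximum value is f(-2) = 15.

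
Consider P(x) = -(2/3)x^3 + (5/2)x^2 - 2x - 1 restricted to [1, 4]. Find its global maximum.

-1/3

The derivative is -2x^2 + 5x - 2, whose only zero in [1, 4] is x = 2.
Evaluating at the critical points and endpoints: P(1) = -7/6, P(2) = -1/3, P(4) = -35/3.
So the maximum is P(2) = -1/3.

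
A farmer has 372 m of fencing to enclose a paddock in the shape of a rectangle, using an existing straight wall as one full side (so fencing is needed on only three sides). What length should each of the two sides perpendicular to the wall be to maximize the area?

93

Let the sides perpendicular to the wall have length x and the parallel side y, so 2x + y = 372 and the area is A = xy = x(372 − 2x).
A'(x) = 372 − 4x = 0 gives x = 93, and A''(x) = −4 < 0 confirms a maximum.
Then y = 372 − 2·93 = 186 and A = 17298.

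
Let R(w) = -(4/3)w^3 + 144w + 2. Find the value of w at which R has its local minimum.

-6

R'(w) = -4w^2 + 144. Setting R'(w) = 0 gives w ∈ {-6, 6}.
Second-derivative test with R''(w) = -8w: R''(-6) = 48 > 0 ⇒ local minimum; R''(6) = -48 < 0 ⇒ local maximum.
So the local minimum value is R(-6) = -574.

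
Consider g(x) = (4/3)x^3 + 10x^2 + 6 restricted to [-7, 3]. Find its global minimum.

Differentiating, g'(x) = 4x^2 + 20x; which vanishes at x = -5 and x = 0.
Candidates: g(-7) = 116/3, g(-5) = 268/3, g(0) = 6, g(3) = 132.
So the minimum is g(0) = 6.

6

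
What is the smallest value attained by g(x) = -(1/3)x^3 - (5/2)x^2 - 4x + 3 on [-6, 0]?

The derivative is -x^2 - 5x - 4, which vanishes at x = -4 and x = -1.
Candidates: g(-6) = 9, g(-4) = 1/3, g(-1) = 29/6, g(0) = 3.
So the minimum is g(-4) = 1/3.

1/3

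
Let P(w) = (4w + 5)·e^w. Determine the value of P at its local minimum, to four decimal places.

P'(w) = 4·e^w + (4w + 5)·1·e^w = (4w + 9)·e^w. Since e^w > 0, the only critical point is w = -9/4.
P''(-9/4) has the same sign as 4 > 0, so this is a local minimum.
P(-9/4) = (-4)·e^(-9/4) ≈ -0.4216.

-0.4216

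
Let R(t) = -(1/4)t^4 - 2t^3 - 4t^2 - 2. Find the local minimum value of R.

-6

R'(t) = -t^3 - 6t^2 - 8t. Setting R'(t) = 0 gives t ∈ {-4, -2, 0}.
Since R''(t) = -3t^2 - 12t - 8, we get R''(-4) = -8 < 0 ⇒ local maximum; R''(-2) = 4 > 0 ⇒ local minimum; R''(0) = -8 < 0 ⇒ local maximum.
The local minimum is R(-2) = -6.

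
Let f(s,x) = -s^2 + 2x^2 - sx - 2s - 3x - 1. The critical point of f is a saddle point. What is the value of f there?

∂f/∂s = -2s - x - 2 = 0 and ∂f/∂x = -s + 4x - 3 = 0, so (s, x) = (-11/9, 4/9).
The Hessian has f_{ss} = -2, f_{xx} = 4, f_{sx} = -1, giving D = -9 < 0, so the point is a saddle point.
f(-11/9, 4/9) = -4/9.

-4/9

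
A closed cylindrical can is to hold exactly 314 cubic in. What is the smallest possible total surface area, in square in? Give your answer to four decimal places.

255.7414

With radius r and height h, πr²h = 314 so h = 314/(πr²), and S(r) = 2πr² + 2πrh = 2πr² + 2·314/r.
S'(r) = 4πr − 2·314/r² = 0 ⇒ r³ = 314/(2π), so r ≈ 3.6834 and h = 2r ≈ 7.3668.
S''(r) = 4π + 4·314/r³ > 0, so this is the minimum; S ≈ 255.7414.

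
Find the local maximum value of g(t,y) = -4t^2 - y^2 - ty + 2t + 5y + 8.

214/15

∂g/∂t = -8t - y + 2 = 0 and ∂g/∂y = -t - 2y + 5 = 0, so (t, y) = (-1/15, 38/15).
The Hessian has g_{tt} = -8, g_{yy} = -2, g_{ty} = -1, giving D = 15 > 0 with g_{tt} < 0, so the point is a local maximum.
g(-1/15, 38/15) = 214/15.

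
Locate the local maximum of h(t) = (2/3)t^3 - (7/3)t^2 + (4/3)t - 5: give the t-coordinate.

1/3

Critical points: h'(t) = 2t^2 - (14/3)t + 4/3 vanishes at t = 1/3, 2.
Since h''(t) = 4t - 14/3, we get h''(1/3) = -10/3 < 0 ⇒ local maximum; h''(2) = 10/3 > 0 ⇒ local minimum.
The local maximum is h(1/3) = -388/81.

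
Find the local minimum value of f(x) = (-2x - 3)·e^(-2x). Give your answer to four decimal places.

-7.3891

f'(x) = (-2)·e^(-2x) + (-2x - 3)·(-2)·e^(-2x) = (4x + 4)·e^(-2x). Since e^(-2x) > 0, the only critical point is x = -1.
f''(-1) has the same sign as 4 > 0, so this is a local minimum.
f(-1) = (-1)·e^(2) ≈ -7.3891.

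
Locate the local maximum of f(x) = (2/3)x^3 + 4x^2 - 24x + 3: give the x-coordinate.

f'(x) = 2x^2 + 8x - 24 = 0 at x = -6, 2.
Since f''(x) = 4x + 8, we get f''(-6) = -16 < 0 ⇒ local maximum; f''(2) = 16 > 0 ⇒ local minimum.
So the local maximum value is f(-6) = 147.

-6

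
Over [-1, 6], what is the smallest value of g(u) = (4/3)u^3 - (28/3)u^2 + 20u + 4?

Differentiating, g'(u) = 4u^2 - (56/3)u + 20; which vanishes at u = 5/3 and u = 3.
Evaluating at the critical points and endpoints: g(-1) = -80/3,  g(5/3) = 1424/81,  g(3) = 16,  g(6) = 76.
So the minimum is g(-1) = -80/3.

-80/3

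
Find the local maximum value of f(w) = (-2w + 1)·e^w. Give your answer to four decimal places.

1.2131

By the product rule, f'(w) = (-2w - 1)·e^w. Since e^w > 0, the only critical point is w = -1/2.
f''(-1/2) has the same sign as -2 < 0, so this is a local maximum.
f(-1/2) = (2)·e^(-1/2) ≈ 1.2131.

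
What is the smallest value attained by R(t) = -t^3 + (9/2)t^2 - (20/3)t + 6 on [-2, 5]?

-239/6

R'(t) = -3t^2 + 9t - 20/3, which vanishes at t = 4/3 and t = 5/3.
Compare values at every candidate in [-2, 5]: R(-2) = 136/3,  R(4/3) = 74/27,  R(5/3) = 149/54,  R(5) = -239/6.
Hence the absolute minimum is -239/6 at t = 5.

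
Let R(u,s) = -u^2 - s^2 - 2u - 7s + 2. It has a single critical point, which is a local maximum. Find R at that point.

61/4

∂R/∂u = -2u - 2 = 0 and ∂R/∂s = -2s - 7 = 0, so (u, s) = (-1, -7/2).
The Hessian has R_{uu} = -2, R_{ss} = -2, R_{us} = 0, giving D = 4 > 0 with R_{uu} < 0, so the point is a local maximum.
R(-1, -7/2) = 61/4.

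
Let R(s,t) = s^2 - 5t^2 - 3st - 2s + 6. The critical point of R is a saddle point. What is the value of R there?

∂R/∂s = 2s - 3t - 2 = 0 and ∂R/∂t = -3s - 10t = 0, so (s, t) = (20/29, -6/29).
The Hessian has R_{ss} = 2, R_{tt} = -10, R_{st} = -3, giving D = -29 < 0, so the point is a saddle point.
R(20/29, -6/29) = 154/29.

154/29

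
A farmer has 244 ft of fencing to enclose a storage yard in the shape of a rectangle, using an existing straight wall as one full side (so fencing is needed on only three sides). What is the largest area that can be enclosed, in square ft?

Let the sides perpendicular to the wall have length x and the parallel side y, so 2x + y = 244 and the area is A = xy = x(244 − 2x).
A'(x) = 244 − 4x = 0 gives x = 61, and A''(x) = −4 < 0 confirms a maximum.
Then y = 244 − 2·61 = 122 and A = 7442.

7442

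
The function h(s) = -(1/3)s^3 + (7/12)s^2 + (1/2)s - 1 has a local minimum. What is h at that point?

h'(s) = -s^2 + (7/6)s + 1/2. Setting h'(s) = 0 gives s ∈ {-1/3, 3/2}.
h''(s) = -2s + 7/6. h''(-1/3) = 11/6 > 0 ⇒ local minimum; h''(3/2) = -11/6 < 0 ⇒ local maximum.
The local minimum is h(-1/3) = -353/324.

-353/324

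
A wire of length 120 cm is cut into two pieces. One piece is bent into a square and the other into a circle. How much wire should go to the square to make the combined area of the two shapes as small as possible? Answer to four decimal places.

67.2119

Let x be the length used for the square. Square side x/4; circle radius (120−x)/(2π).
A(x) = (x/4)² + π·((120−x)/(2π))² = x²/16 + (120−x)²/(4π) for 0 ≤ x ≤ 120. A'(x) = x/8 − (120−x)/(2π) = 0 gives x = 4·120/(π+4) ≈ 67.2119.
A'' = 1/8 + 1/(2π) > 0, so this gives the minimum combined area; x ≈ 67.2119 cm to the square.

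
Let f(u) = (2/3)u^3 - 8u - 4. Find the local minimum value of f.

-44/3

f'(u) = 2u^2 - 8. Setting f'(u) = 0 gives u ∈ {-2, 2}.
Second-derivative test with f''(u) = 4u: f''(-2) = -8 < 0 ⇒ local maximum; f''(2) = 8 > 0 ⇒ local minimum.
So the local minimum value is f(2) = -44/3.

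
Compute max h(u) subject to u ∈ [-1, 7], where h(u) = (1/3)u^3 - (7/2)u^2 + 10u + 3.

95/6

h'(u) = u^2 - 7u + 10, which vanishes at u = 2 and u = 5.
Candidates: h(-1) = -65/6; h(2) = 35/3; h(5) = 43/6; h(7) = 95/6.
The maximum over the interval is 95/6, attained at u = 7.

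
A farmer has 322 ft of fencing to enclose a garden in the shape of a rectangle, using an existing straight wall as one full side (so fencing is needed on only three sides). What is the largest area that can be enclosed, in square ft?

25921/2

Let the sides perpendicular to the wall have length x and the parallel side y, so 2x + y = 322 and the area is A = xy = x(322 − 2x).
A'(x) = 322 − 4x = 0 gives x = 161/2, and A''(x) = −4 < 0 confirms a maximum.
Then y = 322 − 2·161/2 = 161 and A = 25921/2.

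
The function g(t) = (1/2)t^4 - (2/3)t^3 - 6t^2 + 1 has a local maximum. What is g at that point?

g'(t) = 2t^3 - 2t^2 - 12t. Setting g'(t) = 0 gives t ∈ {-2, 0, 3}.
Since g''(t) = 6t^2 - 4t - 12, we get g''(-2) = 20 > 0 ⇒ local minimum; g''(0) = -12 < 0 ⇒ local maximum; g''(3) = 30 > 0 ⇒ local minimum.
The local maximum is g(0) = 1.

1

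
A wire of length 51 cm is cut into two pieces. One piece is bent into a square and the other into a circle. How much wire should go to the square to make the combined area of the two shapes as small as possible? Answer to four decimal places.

28.5651

Let x be the length used for the square. Square side x/4; circle radius (51−x)/(2π).
A(x) = (x/4)² + π·((51−x)/(2π))² = x²/16 + (51−x)²/(4π) for 0 ≤ x ≤ 51. A'(x) = x/8 − (51−x)/(2π) = 0 gives x = 4·51/(π+4) ≈ 28.5651.
A'' = 1/8 + 1/(2π) > 0, so this gives the minimum combined area; x ≈ 28.5651 cm to the square.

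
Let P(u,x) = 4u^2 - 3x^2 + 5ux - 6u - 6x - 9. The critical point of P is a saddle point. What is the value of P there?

-801/73

∂P/∂u = 8u + 5x - 6 = 0 and ∂P/∂x = 5u - 6x - 6 = 0, so (u, x) = (66/73, -18/73).
The Hessian has P_{uu} = 8, P_{xx} = -6, P_{ux} = 5, giving D = -73 < 0, so the point is a saddle point.
P(66/73, -18/73) = -801/73.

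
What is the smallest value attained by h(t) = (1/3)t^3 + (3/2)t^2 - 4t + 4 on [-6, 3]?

11/6

h'(t) = t^2 + 3t - 4, which vanishes at t = -4 and t = 1.
Evaluating at the critical points and endpoints: h(-6) = 10,  h(-4) = 68/3,  h(1) = 11/6,  h(3) = 29/2.
So the minimum is h(1) = 11/6.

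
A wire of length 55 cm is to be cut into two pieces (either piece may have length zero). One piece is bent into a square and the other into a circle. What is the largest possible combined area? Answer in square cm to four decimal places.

Let x be the length used for the square. Square side x/4; circle radius (55−x)/(2π).
A(x) = (x/4)² + π·((55−x)/(2π))² = x²/16 + (55−x)²/(4π) for 0 ≤ x ≤ 55. A'(x) = x/8 − (55−x)/(2π) = 0 gives x = 4·55/(π+4) ≈ 30.8055.
A'' > 0, so the interior critical point is a minimum; the maximum is at an endpoint. A(0) = 240.7219 and A(55) = 189.0625, so the largest area is 240.7219.

240.7219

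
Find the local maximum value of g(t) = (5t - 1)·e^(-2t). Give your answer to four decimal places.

By the product rule, g'(t) = (-10t + 7)·e^(-2t). Since e^(-2t) > 0, the only critical point is t = 7/10.
g''(7/10) has the same sign as -10 < 0, so this is a local maximum.
g(7/10) = (5/2)·e^(-7/5) ≈ 0.6165.

0.6165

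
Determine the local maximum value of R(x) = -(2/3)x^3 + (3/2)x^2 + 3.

33/8

R'(x) = -2x^2 + 3x = 0 at x = 0, 3/2.
Since R''(x) = -4x + 3, we get R''(0) = 3 > 0 ⇒ local minimum; R''(3/2) = -3 < 0 ⇒ local maximum.
The local maximum is R(3/2) = 33/8.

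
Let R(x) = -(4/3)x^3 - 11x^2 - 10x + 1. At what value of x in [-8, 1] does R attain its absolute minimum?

-5

R'(x) = -4x^2 - 22x - 10, which vanishes at x = -5 and x = -1/2.
Candidates: R(-8) = 179/3, R(-5) = -172/3, R(-1/2) = 41/12, R(1) = -64/3.
The minimum over the interval is -172/3, attained at x = -5.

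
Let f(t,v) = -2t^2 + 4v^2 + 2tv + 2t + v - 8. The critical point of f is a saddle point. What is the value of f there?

∂f/∂t = -4t + 2v + 2 = 0 and ∂f/∂v = 2t + 8v + 1 = 0, so (t, v) = (7/18, -2/9).
The Hessian has f_{tt} = -4, f_{vv} = 8, f_{tv} = 2, giving D = -36 < 0, so the point is a saddle point.
f(7/18, -2/9) = -139/18.

-139/18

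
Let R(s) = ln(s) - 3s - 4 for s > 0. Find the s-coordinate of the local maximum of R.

1/3

R'(s) = 1/s − 3 = 0 gives s = 1/3.
R''(s) = -1/s², which is negative for s > 0, so this is a local maximum.
R(1/3) = 1·ln(1/3) - 1 - 4 ≈ -6.0986.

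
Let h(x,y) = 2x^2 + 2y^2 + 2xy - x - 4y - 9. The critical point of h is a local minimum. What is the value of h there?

∂h/∂x = 4x + 2y - 1 = 0 and ∂h/∂y = 2x + 4y - 4 = 0, so (x, y) = (-1/3, 7/6).
The Hessian has h_{xx} = 4, h_{yy} = 4, h_{xy} = 2, giving D = 12 > 0 with h_{xx} > 0, so the point is a local minimum.
h(-1/3, 7/6) = -67/6.

-67/6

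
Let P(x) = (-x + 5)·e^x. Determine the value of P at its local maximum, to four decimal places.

54.5982

P'(x) = (-1)·e^x + (-x + 5)·1·e^x = (-x + 4)·e^x. Since e^x > 0, the only critical point is x = 4.
P''(4) has the same sign as -1 < 0, so this is a local maximum.
P(4) = (1)·e^(4) ≈ 54.5982.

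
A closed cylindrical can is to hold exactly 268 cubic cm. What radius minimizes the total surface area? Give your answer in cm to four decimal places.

3.4940

With radius r and height h, πr²h = 268 so h = 268/(πr²), and S(r) = 2πr² + 2πrh = 2πr² + 2·268/r.
S'(r) = 4πr − 2·268/r² = 0 ⇒ r³ = 268/(2π), so r ≈ 3.4940 and h = 2r ≈ 6.9879.
S''(r) = 4π + 4·268/r³ > 0, so this is the minimum; S ≈ 230.1112.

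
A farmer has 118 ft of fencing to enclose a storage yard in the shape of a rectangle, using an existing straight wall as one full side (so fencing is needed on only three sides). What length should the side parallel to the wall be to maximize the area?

Let the sides perpendicular to the wall have length x and the parallel side y, so 2x + y = 118 and the area is A = xy = x(118 − 2x).
A'(x) = 118 − 4x = 0 gives x = 59/2, and A''(x) = −4 < 0 confirms a maximum.
Then y = 118 − 2·59/2 = 59 and A = 3481/2.

59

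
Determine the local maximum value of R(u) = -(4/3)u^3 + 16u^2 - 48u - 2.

R'(u) = -4u^2 + 32u - 48 = 0 at u = 2, 6.
R''(u) = -8u + 32. R''(2) = 16 > 0 ⇒ local minimum; R''(6) = -16 < 0 ⇒ local maximum.
The local maximum is R(6) = -2.

-2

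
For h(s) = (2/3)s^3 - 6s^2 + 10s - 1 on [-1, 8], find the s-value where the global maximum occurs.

8

h'(s) = 2s^2 - 12s + 10, which vanishes at s = 1 and s = 5.
Candidates: h(-1) = -53/3, h(1) = 11/3, h(5) = -53/3, h(8) = 109/3.
Hence the absolute maximum is 109/3 at s = 8.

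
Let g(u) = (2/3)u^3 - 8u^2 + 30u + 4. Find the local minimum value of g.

g'(u) = 2u^2 - 16u + 30 = 0 at u = 3, 5.
g''(u) = 4u - 16. g''(3) = -4 < 0 ⇒ local maximum; g''(5) = 4 > 0 ⇒ local minimum.
Thus g has its local minimum at u = 5, with value 112/3.

112/3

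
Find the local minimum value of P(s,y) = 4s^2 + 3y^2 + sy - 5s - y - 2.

-168/47

∂P/∂s = 8s + y - 5 = 0 and ∂P/∂y = s + 6y - 1 = 0, so (s, y) = (29/47, 3/47).
The Hessian has P_{ss} = 8, P_{yy} = 6, P_{sy} = 1, giving D = 47 > 0 with P_{ss} > 0, so the point is a local minimum.
P(29/47, 3/47) = -168/47.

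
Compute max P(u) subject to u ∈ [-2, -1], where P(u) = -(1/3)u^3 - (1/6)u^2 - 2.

Differentiating, P'(u) = -u^2 - (1/3)u; which has no zeros in [-2, -1].
Evaluating at the critical points and endpoints: P(-2) = 0, P(-1) = -11/6.
Hence the absolute maximum is 0 at u = -2.

0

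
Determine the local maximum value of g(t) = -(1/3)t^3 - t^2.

0

g'(t) = -t^2 - 2t. Setting g'(t) = 0 gives t ∈ {-2, 0}.
Since g''(t) = -2t - 2, we get g''(-2) = 2 > 0 ⇒ local minimum; g''(0) = -2 < 0 ⇒ local maximum.
So the local maximum value is g(0) = 0.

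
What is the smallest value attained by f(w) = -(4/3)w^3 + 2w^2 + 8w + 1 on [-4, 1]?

-11/3

f'(w) = -4w^2 + 4w + 8, whose only zero in [-4, 1] is w = -1.
Compare values at every candidate in [-4, 1]: f(-4) = 259/3; f(-1) = -11/3; f(1) = 29/3.
The minimum over the interval is -11/3, attained at w = -1.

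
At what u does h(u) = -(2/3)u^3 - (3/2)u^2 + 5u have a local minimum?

Critical points: h'(u) = -2u^2 - 3u + 5 vanishes at u = -5/2, 1.
h''(u) = -4u - 3. h''(-5/2) = 7 > 0 ⇒ local minimum; h''(1) = -7 < 0 ⇒ local maximum.
The local minimum is h(-5/2) = -275/24.

-5/2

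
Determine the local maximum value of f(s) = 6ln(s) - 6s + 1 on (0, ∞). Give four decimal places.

-5.0000

f'(s) = 6/s − 6 = 0 gives s = 1.
f''(s) = -6/s², which is negative for s > 0, so this is a local maximum.
f(1) = 6·ln(1) - 6 + 1 ≈ -5.0000.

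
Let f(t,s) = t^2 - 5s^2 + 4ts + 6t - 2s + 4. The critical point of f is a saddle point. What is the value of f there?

∂f/∂t = 2t + 4s + 6 = 0 and ∂f/∂s = 4t - 10s - 2 = 0, so (t, s) = (-13/9, -7/9).
The Hessian has f_{tt} = 2, f_{ss} = -10, f_{ts} = 4, giving D = -36 < 0, so the point is a saddle point.
f(-13/9, -7/9) = 4/9.

4/9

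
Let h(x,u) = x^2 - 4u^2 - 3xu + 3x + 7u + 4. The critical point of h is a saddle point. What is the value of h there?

176/25

∂h/∂x = 2x - 3u + 3 = 0 and ∂h/∂u = -3x - 8u + 7 = 0, so (x, u) = (-3/25, 23/25).
The Hessian has h_{xx} = 2, h_{uu} = -8, h_{xu} = -3, giving D = -25 < 0, so the point is a saddle point.
h(-3/25, 23/25) = 176/25.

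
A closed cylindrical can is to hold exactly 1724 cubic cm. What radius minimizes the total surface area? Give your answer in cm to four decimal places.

With radius r and height h, πr²h = 1724 so h = 1724/(πr²), and S(r) = 2πr² + 2πrh = 2πr² + 2·1724/r.
S'(r) = 4πr − 2·1724/r² = 0 ⇒ r³ = 1724/(2π), so r ≈ 6.4981 and h = 2r ≈ 12.9962.
S''(r) = 4π + 4·1724/r³ > 0, so this is the minimum; S ≈ 795.9260.

6.4981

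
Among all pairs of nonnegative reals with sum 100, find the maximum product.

With x + y = 100, the product is P(x) = x(100 − x).
P'(x) = 100 − 2x = 0 gives x = 50; P'' = −2 < 0, so this is the maximum.
P = 50·50 = 2500.

2500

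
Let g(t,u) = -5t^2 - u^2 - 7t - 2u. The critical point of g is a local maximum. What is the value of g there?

∂g/∂t = -10t - 7 = 0 and ∂g/∂u = -2u - 2 = 0, so (t, u) = (-7/10, -1).
The Hessian has g_{tt} = -10, g_{uu} = -2, g_{tu} = 0, giving D = 20 > 0 with g_{tt} < 0, so the point is a local maximum.
g(-7/10, -1) = 69/20.

69/20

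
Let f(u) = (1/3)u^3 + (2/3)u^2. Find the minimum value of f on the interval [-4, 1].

Differentiating, f'(u) = u^2 + (4/3)u; which vanishes at u = -4/3 and u = 0.
Compare values at every candidate in [-4, 1]: f(-4) = -32/3,  f(-4/3) = 32/81,  f(0) = 0,  f(1) = 1.
The minimum over the interval is -32/3, attained at u = -4.

-32/3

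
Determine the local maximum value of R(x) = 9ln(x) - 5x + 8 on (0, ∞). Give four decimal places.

R'(x) = 9/x − 5 = 0 gives x = 9/5.
R''(x) = -9/x², which is negative for x > 0, so this is a local maximum.
R(9/5) = 9·ln(9/5) - 9 + 8 ≈ 4.2901.

4.2901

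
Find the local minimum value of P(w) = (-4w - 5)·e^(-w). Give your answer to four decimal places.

P'(w) = (-4)·e^(-w) + (-4w - 5)·(-1)·e^(-w) = (4w + 1)·e^(-w). Since e^(-w) > 0, the only critical point is w = -1/4.
P''(-1/4) has the same sign as 4 > 0, so this is a local minimum.
P(-1/4) = (-4)·e^(1/4) ≈ -5.1361.

-5.1361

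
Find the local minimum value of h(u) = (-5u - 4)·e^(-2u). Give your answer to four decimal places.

h'(u) = (-5)·e^(-2u) + (-5u - 4)·(-2)·e^(-2u) = (10u + 3)·e^(-2u). Since e^(-2u) > 0, the only critical point is u = -3/10.
h''(-3/10) has the same sign as 10 > 0, so this is a local minimum.
h(-3/10) = (-5/2)·e^(3/5) ≈ -4.5553.

-4.5553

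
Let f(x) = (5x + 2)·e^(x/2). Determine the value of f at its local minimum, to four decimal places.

-3.0119

Differentiating with the product rule gives f'(x) = ((5/2)x + 6)·e^(x/2). Since e^(x/2) > 0, the only critical point is x = -12/5.
f''(-12/5) has the same sign as 5/2 > 0, so this is a local minimum.
f(-12/5) = (-10)·e^(-6/5) ≈ -3.0119.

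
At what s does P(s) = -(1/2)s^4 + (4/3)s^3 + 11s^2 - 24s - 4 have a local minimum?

1

P'(s) = -2s^3 + 4s^2 + 22s - 24 = 0 at s = -3, 1, 4.
Second-derivative test with P''(s) = -6s^2 + 8s + 22: P''(-3) = -56 < 0 ⇒ local maximum; P''(1) = 24 > 0 ⇒ local minimum; P''(4) = -42 < 0 ⇒ local maximum.
Thus P has its local minimum at s = 1, with value -97/6.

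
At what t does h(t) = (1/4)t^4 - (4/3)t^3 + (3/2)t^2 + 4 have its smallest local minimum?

h'(t) = t^3 - 4t^2 + 3t. Setting h'(t) = 0 gives t ∈ {0, 1, 3}.
h''(t) = 3t^2 - 8t + 3. h''(0) = 3 > 0 ⇒ local minimum; h''(1) = -2 < 0 ⇒ local maximum; h''(3) = 6 > 0 ⇒ local minimum.
Thus h has its smallest local minimum at t = 3, with value 7/4.

3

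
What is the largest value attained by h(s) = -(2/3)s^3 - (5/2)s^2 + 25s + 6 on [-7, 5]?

1019/24

Differentiating, h'(s) = -2s^2 - 5s + 25; which vanishes at s = -5 and s = 5/2.
Compare values at every candidate in [-7, 5]: h(-7) = -377/6, h(-5) = -589/6, h(5/2) = 1019/24, h(5) = -89/6.
So the maximum is h(5/2) = 1019/24.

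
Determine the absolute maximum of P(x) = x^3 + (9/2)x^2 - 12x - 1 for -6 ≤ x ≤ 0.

P'(x) = 3x^2 + 9x - 12, whose only zero in [-6, 0] is x = -4.
Compare values at every candidate in [-6, 0]: P(-6) = 17,  P(-4) = 55,  P(0) = -1.
Hence the absolute maximum is 55 at x = -4.

55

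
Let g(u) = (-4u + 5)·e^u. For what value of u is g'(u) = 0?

1/4

Differentiating with the product rule gives g'(u) = (-4u + 1)·e^u. Since e^u > 0, the only critical point is u = 1/4.
g''(1/4) has the same sign as -4 < 0, so this is a local maximum.
g(1/4) = (4)·e^(1/4) ≈ 5.1361.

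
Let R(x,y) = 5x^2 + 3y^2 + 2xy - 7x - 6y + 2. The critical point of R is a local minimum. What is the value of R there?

∂R/∂x = 10x + 2y - 7 = 0 and ∂R/∂y = 2x + 6y - 6 = 0, so (x, y) = (15/28, 23/28).
The Hessian has R_{xx} = 10, R_{yy} = 6, R_{xy} = 2, giving D = 56 > 0 with R_{xx} > 0, so the point is a local minimum.
R(15/28, 23/28) = -131/56.

-131/56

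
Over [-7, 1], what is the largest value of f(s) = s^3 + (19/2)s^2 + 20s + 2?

Differentiating, f'(s) = 3s^2 + 19s + 20; which vanishes at s = -5 and s = -4/3.
Compare values at every candidate in [-7, 1]: f(-7) = -31/2; f(-5) = 29/2; f(-4/3) = -274/27; f(1) = 65/2.
Hence the absolute maximum is 65/2 at s = 1.

65/2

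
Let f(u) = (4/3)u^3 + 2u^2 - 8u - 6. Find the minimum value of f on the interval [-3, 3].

-32/3

The derivative is 4u^2 + 4u - 8, which vanishes at u = -2 and u = 1.
Candidates: f(-3) = 0, f(-2) = 22/3, f(1) = -32/3, f(3) = 24.
So the minimum is f(1) = -32/3.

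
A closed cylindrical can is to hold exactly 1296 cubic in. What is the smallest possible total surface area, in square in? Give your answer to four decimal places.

With radius r and height h, πr²h = 1296 so h = 1296/(πr²), and S(r) = 2πr² + 2πrh = 2πr² + 2·1296/r.
S'(r) = 4πr − 2·1296/r² = 0 ⇒ r³ = 1296/(2π), so r ≈ 5.9085 and h = 2r ≈ 11.8169.
S''(r) = 4π + 4·1296/r³ > 0, so this is the minimum; S ≈ 658.0384.

658.0384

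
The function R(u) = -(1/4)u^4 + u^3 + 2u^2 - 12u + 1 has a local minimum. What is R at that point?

Critical points: R'(u) = -u^3 + 3u^2 + 4u - 12 vanishes at u = -2, 2, 3.
R''(u) = -3u^2 + 6u + 4. R''(-2) = -20 < 0 ⇒ local maximum; R''(2) = 4 > 0 ⇒ local minimum; R''(3) = -5 < 0 ⇒ local maximum.
So the local minimum value is R(2) = -11.

-11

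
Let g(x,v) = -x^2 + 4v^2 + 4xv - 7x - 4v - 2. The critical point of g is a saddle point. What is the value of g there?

∂g/∂x = -2x + 4v - 7 = 0 and ∂g/∂v = 4x + 8v - 4 = 0, so (x, v) = (-5/4, 9/8).
The Hessian has g_{xx} = -2, g_{vv} = 8, g_{xv} = 4, giving D = -32 < 0, so the point is a saddle point.
g(-5/4, 9/8) = 1/8.

1/8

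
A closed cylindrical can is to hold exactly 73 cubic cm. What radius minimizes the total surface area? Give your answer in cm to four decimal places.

With radius r and height h, πr²h = 73 so h = 73/(πr²), and S(r) = 2πr² + 2πrh = 2πr² + 2·73/r.
S'(r) = 4πr − 2·73/r² = 0 ⇒ r³ = 73/(2π), so r ≈ 2.2649 and h = 2r ≈ 4.5298.
S''(r) = 4π + 4·73/r³ > 0, so this is the minimum; S ≈ 96.6933.

2.2649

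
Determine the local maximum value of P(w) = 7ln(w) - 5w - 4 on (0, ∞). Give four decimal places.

-8.6447

P'(w) = 7/w − 5 = 0 gives w = 7/5.
P''(w) = -7/w², which is negative for w > 0, so this is a local maximum.
P(7/5) = 7·ln(7/5) - 7 - 4 ≈ -8.6447.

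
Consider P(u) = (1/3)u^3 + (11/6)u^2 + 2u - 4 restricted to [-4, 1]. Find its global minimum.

-374/81

P'(u) = u^2 + (11/3)u + 2, which vanishes at u = -3 and u = -2/3.
Candidates: P(-4) = -4; P(-3) = -5/2; P(-2/3) = -374/81; P(1) = 1/6.
The minimum over the interval is -374/81, attained at u = -2/3.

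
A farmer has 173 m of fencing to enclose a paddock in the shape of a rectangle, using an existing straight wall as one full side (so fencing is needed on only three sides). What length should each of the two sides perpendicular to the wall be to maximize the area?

173/4

Let the sides perpendicular to the wall have length x and the parallel side y, so 2x + y = 173 and the area is A = xy = x(173 − 2x).
A'(x) = 173 − 4x = 0 gives x = 173/4, and A''(x) = −4 < 0 confirms a maximum.
Then y = 173 − 2·173/4 = 173/2 and A = 29929/8.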